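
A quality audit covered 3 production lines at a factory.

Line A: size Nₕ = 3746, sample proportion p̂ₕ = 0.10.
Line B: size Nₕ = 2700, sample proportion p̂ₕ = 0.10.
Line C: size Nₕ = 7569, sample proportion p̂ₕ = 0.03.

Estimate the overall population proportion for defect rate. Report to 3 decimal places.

Wₕ = Nₕ/N with N = 14015: 0.2673, 0.1927, 0.5401.
p̂_st = 0.2673·0.10 + 0.1927·0.10 + 0.5401·0.03 ≈ 0.06220... → 0.062.

0.062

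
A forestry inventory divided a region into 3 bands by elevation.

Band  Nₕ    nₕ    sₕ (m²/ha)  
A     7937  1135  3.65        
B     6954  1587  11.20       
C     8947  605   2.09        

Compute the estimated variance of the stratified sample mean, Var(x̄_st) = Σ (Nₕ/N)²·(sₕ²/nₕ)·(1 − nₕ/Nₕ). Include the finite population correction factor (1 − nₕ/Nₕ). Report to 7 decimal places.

N = 23838. Term for each stratum: Wₕ²sₕ²/nₕ·(1−nₕ/Nₕ).
Var(x̄_st) = 0.0011151756 + 0.0051914153 + 0.0009482988 = 0.0072548896 → 0.0072549.

0.0072549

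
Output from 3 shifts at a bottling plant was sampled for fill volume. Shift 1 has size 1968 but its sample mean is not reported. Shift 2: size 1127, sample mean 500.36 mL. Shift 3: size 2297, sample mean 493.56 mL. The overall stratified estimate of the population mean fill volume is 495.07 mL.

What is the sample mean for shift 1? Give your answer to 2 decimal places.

493.80

N = 1968 + 1127 + 2297 = 5392.
Overall total = μ·N = 495.07·5392 = 2669417.44.
Subtract the known strata: 1127·500.36 + 2297·493.56 = 1697613.04.
Remaining total for shift 1: 2669417.44 − 1697613.04 = 971804.4.
Divide by its size: 971804.4 / 1968 = 493.8030... → 493.80.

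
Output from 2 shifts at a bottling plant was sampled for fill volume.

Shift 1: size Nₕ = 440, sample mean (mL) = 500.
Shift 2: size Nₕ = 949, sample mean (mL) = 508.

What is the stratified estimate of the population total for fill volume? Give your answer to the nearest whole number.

702092

1: 440·500 = 220000
2: 949·508 = 482092
τ̂ = Σ Nₕx̄ₕ = 702092.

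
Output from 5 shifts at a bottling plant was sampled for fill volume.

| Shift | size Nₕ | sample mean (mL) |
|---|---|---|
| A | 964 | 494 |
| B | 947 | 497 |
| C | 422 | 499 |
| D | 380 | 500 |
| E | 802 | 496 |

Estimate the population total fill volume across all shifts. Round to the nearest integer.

1745245

A: 964·494 = 476216
B: 947·497 = 470659
C: 422·499 = 210578
D: 380·500 = 190000
E: 802·496 = 397792
τ̂ = Σ Nₕx̄ₕ = 1745245.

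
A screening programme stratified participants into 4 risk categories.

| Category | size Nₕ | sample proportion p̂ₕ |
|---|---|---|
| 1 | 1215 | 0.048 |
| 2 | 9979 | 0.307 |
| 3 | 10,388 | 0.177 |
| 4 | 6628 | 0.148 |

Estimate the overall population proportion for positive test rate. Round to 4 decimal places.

N = 1215 + 9979 + 10388 + 6628 = 28210.
Overall proportion = Σ (Nₕ/N)·p̂ₕ.
Σ Nₕp̂ₕ = 58.32 + 3063.553 + 1838.676 + 980.944 = 5941.493.
5941.493 / 28210 = 0.210617... → 0.2106.

0.2106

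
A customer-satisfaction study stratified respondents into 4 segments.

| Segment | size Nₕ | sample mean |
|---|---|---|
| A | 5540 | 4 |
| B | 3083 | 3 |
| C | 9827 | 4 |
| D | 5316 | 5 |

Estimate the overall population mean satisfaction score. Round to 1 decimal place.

N = 5540 + 3083 + 9827 + 5316 = 23766.
Weight each subgroup mean by Nₕ/N and sum.
Σ Nₕx̄ₕ = 5540·4 + 3083·3 + 9827·4 + 5316·5 = 22160 + 9249 + 39308 + 26580 = 97297.
Divide by N: 97297 / 23766 = 4.094... → 4.1.

4.1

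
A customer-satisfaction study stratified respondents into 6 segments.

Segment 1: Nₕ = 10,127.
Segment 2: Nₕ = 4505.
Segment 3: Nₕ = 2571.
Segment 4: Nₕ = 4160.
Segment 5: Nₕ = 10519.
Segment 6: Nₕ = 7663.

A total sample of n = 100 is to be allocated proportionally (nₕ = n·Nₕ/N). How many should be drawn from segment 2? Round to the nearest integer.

N = 10127 + 4505 + 2571 + 4160 + 10519 + 7663 = 39545.
n_2 = 100·4505/39545 = 11.392... → 11.

11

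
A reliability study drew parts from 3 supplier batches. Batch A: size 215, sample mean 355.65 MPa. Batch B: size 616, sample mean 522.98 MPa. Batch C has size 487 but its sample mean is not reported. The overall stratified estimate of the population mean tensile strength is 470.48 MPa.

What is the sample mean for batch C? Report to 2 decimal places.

454.77

Σ Nₕx̄ₕ = N·μ, so 487·x̄_C = 1318·470.48 − (215·355.65 + 616·522.98).
= 620092.64 − 398620.43 = 221472.21.
x̄_C = 221472.21 / 487 = 454.7684... → 454.77.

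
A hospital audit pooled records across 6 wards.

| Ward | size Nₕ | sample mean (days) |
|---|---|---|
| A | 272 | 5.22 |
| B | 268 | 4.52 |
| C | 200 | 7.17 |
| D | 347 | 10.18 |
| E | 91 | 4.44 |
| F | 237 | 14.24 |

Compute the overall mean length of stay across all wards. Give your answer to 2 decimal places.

8.04

N = 1415; weights Wₕ = Nₕ/N = (0.1922, 0.1894, 0.1413, 0.2452, 0.0643, 0.1675).
x̄_st = Σ Wₕ·x̄ₕ = 0.1922·5.22 + 0.1894·4.52 + 0.1413·7.17 + 0.2452·10.18 + 0.0643·4.44 + 0.1675·14.24 ≈ 8.0400...
→ 8.04.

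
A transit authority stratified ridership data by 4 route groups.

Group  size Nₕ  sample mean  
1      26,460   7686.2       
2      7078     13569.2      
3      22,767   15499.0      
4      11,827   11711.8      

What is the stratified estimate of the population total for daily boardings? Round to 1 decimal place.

790800841.2

1: 26460·7686.2 = 203376852
2: 7078·13569.2 = 96042797.6
3: 22767·15499.0 = 352865733
4: 11827·11711.8 = 138515458.6
τ̂ = Σ Nₕx̄ₕ = 790800841.2.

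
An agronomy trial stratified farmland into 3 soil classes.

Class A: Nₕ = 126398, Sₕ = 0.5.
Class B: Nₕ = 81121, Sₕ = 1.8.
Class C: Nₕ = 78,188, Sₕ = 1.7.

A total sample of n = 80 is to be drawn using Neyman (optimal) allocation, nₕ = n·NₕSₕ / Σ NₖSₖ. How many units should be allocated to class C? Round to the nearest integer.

A: NₕSₕ = 126398·0.5 = 63199
B: NₕSₕ = 81121·1.8 = 146017.8
C: NₕSₕ = 78188·1.7 = 132919.6
Σ NₕSₕ = 342136.4.
n_C = 80·132919.6/342136.4 = 31.080... → 31.

31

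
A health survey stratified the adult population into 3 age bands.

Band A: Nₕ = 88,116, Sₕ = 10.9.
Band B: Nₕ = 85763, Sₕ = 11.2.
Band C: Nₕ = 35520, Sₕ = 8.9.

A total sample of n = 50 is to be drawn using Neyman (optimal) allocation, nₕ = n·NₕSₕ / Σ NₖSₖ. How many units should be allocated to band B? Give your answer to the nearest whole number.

A: NₕSₕ = 88116·10.9 = 960464.4
B: NₕSₕ = 85763·11.2 = 960545.6
C: NₕSₕ = 35520·8.9 = 316128
Σ NₕSₕ = 2237138.
n_B = 50·960545.6/2237138 = 21.468... → 21.

21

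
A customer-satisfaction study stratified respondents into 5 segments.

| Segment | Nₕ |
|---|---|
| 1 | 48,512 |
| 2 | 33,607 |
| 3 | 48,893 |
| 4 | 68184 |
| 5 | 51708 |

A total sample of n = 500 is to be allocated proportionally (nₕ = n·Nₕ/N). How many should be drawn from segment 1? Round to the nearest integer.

97

N = 48512 + 33607 + 48893 + 68184 + 51708 = 250904.
n_1 = 500·48512/250904 = 96.674... → 97.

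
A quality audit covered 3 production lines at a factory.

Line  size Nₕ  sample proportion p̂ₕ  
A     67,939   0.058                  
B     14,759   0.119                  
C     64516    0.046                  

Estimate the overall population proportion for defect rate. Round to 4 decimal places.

0.0589

Wₕ = Nₕ/N with N = 147214: 0.4615, 0.1003, 0.4382.
p̂_st = 0.4615·0.058 + 0.1003·0.119 + 0.4382·0.046 ≈ 0.058857... → 0.0589.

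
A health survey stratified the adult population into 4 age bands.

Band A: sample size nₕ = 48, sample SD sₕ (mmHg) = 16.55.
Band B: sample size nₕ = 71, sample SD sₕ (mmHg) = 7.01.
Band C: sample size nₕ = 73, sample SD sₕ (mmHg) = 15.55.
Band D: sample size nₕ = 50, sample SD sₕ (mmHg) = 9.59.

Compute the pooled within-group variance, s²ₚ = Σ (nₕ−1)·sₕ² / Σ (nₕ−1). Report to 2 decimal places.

160.63

A: (48−1)·16.55² = 47·273.9025 = 12873.4175
B: (71−1)·7.01² = 70·49.1401 = 3439.807
C: (73−1)·15.55² = 72·241.8025 = 17409.78
D: (50−1)·9.59² = 49·91.9681 = 4506.4369
Numerator = 38229.4414; denominator = Σ(nₕ−1) = 238.
s²ₚ = 38229.4414/238 = 160.6279... → 160.63.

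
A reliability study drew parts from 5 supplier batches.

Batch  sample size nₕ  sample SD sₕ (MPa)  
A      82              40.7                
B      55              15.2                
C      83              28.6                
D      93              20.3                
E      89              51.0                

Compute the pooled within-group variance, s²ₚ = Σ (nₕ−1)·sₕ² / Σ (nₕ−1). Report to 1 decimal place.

1210.4

A: (82−1)·40.7² = 81·1656.49 = 134175.69
B: (55−1)·15.2² = 54·231.04 = 12476.16
C: (83−1)·28.6² = 82·817.96 = 67072.72
D: (93−1)·20.3² = 92·412.09 = 37912.28
E: (89−1)·51.0² = 88·2601 = 228888
Numerator = 480524.85; denominator = Σ(nₕ−1) = 397.
s²ₚ = 480524.85/397 = 1210.390... → 1210.4.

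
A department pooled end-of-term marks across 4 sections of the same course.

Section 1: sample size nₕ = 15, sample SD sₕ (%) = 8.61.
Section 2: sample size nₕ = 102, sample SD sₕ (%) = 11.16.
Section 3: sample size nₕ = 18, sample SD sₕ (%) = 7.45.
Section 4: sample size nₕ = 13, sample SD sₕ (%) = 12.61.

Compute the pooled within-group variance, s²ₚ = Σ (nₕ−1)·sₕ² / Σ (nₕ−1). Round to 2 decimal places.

114.37

1: (15−1)·8.61² = 14·74.1321 = 1037.8494
2: (102−1)·11.16² = 101·124.5456 = 12579.1056
3: (18−1)·7.45² = 17·55.5025 = 943.5425
4: (13−1)·12.61² = 12·159.0121 = 1908.1452
Numerator = 16468.6427; denominator = Σ(nₕ−1) = 144.
s²ₚ = 16468.6427/144 = 114.3656... → 114.37.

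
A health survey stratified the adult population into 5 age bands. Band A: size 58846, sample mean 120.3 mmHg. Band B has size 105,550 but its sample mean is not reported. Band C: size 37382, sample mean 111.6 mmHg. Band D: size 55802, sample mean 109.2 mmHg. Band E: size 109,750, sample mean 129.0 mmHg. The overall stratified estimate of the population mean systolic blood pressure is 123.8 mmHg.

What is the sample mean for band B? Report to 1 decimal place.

N = 58846 + 105550 + 37382 + 55802 + 109750 = 367330.
Overall total = μ·N = 123.8·367330 = 45475454.
Subtract the known strata: 58846·120.3 + 37382·111.6 + 55802·109.2 + 109750·129.0 = 31502333.4.
Remaining total for band B: 45475454 − 31502333.4 = 13973120.6.
Divide by its size: 13973120.6 / 105550 = 132.384... → 132.4.

132.4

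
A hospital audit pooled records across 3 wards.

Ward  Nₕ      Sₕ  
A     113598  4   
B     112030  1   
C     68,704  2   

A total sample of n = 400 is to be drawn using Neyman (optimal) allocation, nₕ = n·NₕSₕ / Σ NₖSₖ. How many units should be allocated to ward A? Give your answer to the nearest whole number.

258

A: NₕSₕ = 113598·4 = 454392
B: NₕSₕ = 112030·1 = 112030
C: NₕSₕ = 68704·2 = 137408
Σ NₕSₕ = 703830.
n_A = 400·454392/703830 = 258.240... → 258.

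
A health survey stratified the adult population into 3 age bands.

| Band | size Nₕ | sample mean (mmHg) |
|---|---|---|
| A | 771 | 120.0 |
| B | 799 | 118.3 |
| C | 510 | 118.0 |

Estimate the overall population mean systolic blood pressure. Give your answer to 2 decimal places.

N = 771 + 799 + 510 = 2080.
Weight each subgroup mean by Nₕ/N and sum.
Σ Nₕx̄ₕ = 771·120.0 + 799·118.3 + 510·118.0 = 92520 + 94521.7 + 60180 = 247221.7.
Divide by N: 247221.7 / 2080 = 118.8566... → 118.86.

118.86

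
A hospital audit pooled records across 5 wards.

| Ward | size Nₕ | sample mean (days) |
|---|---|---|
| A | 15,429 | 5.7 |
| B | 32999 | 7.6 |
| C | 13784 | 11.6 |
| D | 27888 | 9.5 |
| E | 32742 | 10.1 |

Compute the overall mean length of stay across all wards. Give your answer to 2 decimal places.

N = 15429 + 32999 + 13784 + 27888 + 32742 = 122842.
The stratified mean weights each stratum mean by its population share Nₕ/N.
Σ Nₕx̄ₕ = 15429·5.7 + 32999·7.6 + 13784·11.6 + 27888·9.5 + 32742·10.1 = 87945.3 + 250792.4 + 159894.4 + 264936 + 330694.2 = 1094262.3.
Divide by N: 1094262.3 / 122842 = 8.9079... → 8.91.

8.91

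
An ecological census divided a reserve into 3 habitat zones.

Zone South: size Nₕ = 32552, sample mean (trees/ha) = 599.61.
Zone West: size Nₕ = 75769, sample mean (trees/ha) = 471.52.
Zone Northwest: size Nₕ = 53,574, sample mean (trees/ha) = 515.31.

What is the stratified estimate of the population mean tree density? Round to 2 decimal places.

511.77

x̄_st = (Σ Nₕx̄ₕ) / (Σ Nₕ) = (32552·599.61 + 75769·471.52 + 53574·515.31) / 161895
= 82852321.54 / 161895 = 511.7658... → 511.77.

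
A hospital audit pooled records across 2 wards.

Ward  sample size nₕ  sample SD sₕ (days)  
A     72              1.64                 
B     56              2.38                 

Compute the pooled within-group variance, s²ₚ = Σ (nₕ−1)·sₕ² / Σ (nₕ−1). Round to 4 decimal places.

Degrees of freedom: 71 + 55 = 126.
Σ(nₕ−1)sₕ² = 71·2.6896 + 55·5.6644 = 502.5036.
s²ₚ = 502.5036 / 126 = 3.988124... → 3.9881.

3.9881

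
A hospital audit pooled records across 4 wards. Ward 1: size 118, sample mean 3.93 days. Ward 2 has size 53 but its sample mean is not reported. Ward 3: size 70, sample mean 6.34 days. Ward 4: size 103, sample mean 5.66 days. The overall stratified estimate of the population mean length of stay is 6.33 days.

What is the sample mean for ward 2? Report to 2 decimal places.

12.96

Σ Nₕx̄ₕ = N·μ, so 53·x̄_2 = 344·6.33 − (118·3.93 + 70·6.34 + 103·5.66).
= 2177.52 − 1490.52 = 687.
x̄_2 = 687 / 53 = 12.9623... → 12.96.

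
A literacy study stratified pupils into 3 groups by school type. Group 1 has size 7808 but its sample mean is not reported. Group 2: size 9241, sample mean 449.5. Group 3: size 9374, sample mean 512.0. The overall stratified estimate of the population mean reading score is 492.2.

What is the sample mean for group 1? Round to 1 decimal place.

519.0

Σ Nₕx̄ₕ = N·μ, so 7808·x̄_1 = 26423·492.2 − (9241·449.5 + 9374·512.0).
= 13005400.6 − 8953317.5 = 4052083.1.
x̄_1 = 4052083.1 / 7808 = 518.966... → 519.0.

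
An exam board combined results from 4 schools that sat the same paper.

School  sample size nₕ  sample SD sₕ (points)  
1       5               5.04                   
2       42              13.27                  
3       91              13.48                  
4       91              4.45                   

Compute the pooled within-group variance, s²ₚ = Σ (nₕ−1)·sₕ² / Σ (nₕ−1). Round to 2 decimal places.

113.14

1: (5−1)·5.04² = 4·25.4016 = 101.6064
2: (42−1)·13.27² = 41·176.0929 = 7219.8089
3: (91−1)·13.48² = 90·181.7104 = 16353.936
4: (91−1)·4.45² = 90·19.8025 = 1782.225
Numerator = 25457.5763; denominator = Σ(nₕ−1) = 225.
s²ₚ = 25457.5763/225 = 113.1448... → 113.14.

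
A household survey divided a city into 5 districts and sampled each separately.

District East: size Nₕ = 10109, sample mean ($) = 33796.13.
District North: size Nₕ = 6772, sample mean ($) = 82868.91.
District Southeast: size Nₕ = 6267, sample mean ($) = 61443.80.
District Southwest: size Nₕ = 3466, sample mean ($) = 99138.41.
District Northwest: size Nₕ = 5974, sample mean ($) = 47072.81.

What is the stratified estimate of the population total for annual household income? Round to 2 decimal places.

Estimate total by summing Nₕ·x̄ₕ over strata.
10109·33796.13 + 6772·82868.91 + 6267·61443.80 + 3466·99138.41 + 5974·47072.81 = 341645078.17 + 561188258.52 + 385068294.6 + 343613729.06 + 281212966.94 = 1912728327.29.

1912728327.29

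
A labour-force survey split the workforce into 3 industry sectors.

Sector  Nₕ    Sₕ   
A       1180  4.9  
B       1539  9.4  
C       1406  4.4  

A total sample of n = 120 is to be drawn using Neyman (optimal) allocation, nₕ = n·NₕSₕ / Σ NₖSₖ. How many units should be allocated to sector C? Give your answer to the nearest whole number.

A: NₕSₕ = 1180·4.9 = 5782
B: NₕSₕ = 1539·9.4 = 14466.6
C: NₕSₕ = 1406·4.4 = 6186.4
Σ NₕSₕ = 26435.
n_C = 120·6186.4/26435 = 28.083... → 28.

28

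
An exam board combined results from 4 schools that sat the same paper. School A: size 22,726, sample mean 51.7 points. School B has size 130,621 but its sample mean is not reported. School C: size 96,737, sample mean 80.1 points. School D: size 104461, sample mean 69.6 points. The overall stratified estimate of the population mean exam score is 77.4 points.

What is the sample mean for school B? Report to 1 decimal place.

N = 22726 + 130621 + 96737 + 104461 = 354545.
Overall total = μ·N = 77.4·354545 = 27441783.
Subtract the known strata: 22726·51.7 + 96737·80.1 + 104461·69.6 = 16194053.5.
Remaining total for school B: 27441783 − 16194053.5 = 11247729.5.
Divide by its size: 11247729.5 / 130621 = 86.110... → 86.1.

86.1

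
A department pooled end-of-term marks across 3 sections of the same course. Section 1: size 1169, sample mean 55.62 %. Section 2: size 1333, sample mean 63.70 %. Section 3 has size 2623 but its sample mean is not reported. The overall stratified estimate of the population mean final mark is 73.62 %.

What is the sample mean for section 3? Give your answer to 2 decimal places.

Σ Nₕx̄ₕ = N·μ, so 2623·x̄_3 = 5125·73.62 − (1169·55.62 + 1333·63.70).
= 377302.5 − 149931.88 = 227370.62.
x̄_3 = 227370.62 / 2623 = 86.6834... → 86.68.

86.68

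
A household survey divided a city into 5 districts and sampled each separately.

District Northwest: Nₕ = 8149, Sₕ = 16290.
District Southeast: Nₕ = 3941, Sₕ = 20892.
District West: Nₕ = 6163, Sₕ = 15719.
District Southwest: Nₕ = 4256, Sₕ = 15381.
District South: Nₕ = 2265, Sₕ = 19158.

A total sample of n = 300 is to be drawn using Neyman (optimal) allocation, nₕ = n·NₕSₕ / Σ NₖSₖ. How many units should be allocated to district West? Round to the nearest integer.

Northwest: NₕSₕ = 8149·16290 = 132747210
Southeast: NₕSₕ = 3941·20892 = 82335372
West: NₕSₕ = 6163·15719 = 96876197
Southwest: NₕSₕ = 4256·15381 = 65461536
South: NₕSₕ = 2265·19158 = 43392870
Σ NₕSₕ = 420813185.
n_West = 300·96876197/420813185 = 69.064... → 69.

69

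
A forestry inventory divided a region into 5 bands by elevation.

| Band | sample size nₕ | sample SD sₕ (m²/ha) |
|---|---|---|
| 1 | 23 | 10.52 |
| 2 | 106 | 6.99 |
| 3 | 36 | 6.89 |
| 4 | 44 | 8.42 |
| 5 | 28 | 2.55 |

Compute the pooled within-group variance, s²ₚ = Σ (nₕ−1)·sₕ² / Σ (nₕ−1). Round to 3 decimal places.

Degrees of freedom: 22 + 105 + 35 + 43 + 27 = 232.
Σ(nₕ−1)sₕ² = 22·110.6704 + 105·48.8601 + 35·47.4721 + 43·70.8964 + 27·6.5025 = 12450.6955.
s²ₚ = 12450.6955 / 232 = 53.66679... → 53.667.

53.667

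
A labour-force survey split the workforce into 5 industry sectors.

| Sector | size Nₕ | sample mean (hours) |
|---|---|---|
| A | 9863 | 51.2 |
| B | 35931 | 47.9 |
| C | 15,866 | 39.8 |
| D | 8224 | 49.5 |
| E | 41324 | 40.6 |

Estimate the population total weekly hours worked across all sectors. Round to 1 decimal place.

4942389.7

Population total = Σ Nₕ·x̄ₕ (each stratum's size times its mean).
9863·51.2 + 35931·47.9 + 15866·39.8 + 8224·49.5 + 41324·40.6 = 504985.6 + 1721094.9 + 631466.8 + 407088 + 1677754.4 = 4942389.7.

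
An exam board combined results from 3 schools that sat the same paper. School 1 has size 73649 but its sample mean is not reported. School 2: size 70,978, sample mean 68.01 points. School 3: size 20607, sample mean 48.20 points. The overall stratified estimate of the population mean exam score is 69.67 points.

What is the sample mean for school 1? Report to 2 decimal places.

77.28

Σ Nₕx̄ₕ = N·μ, so 73649·x̄_1 = 165234·69.67 − (70978·68.01 + 20607·48.20).
= 11511852.78 − 5820471.18 = 5691381.6.
x̄_1 = 5691381.6 / 73649 = 77.2771... → 77.28.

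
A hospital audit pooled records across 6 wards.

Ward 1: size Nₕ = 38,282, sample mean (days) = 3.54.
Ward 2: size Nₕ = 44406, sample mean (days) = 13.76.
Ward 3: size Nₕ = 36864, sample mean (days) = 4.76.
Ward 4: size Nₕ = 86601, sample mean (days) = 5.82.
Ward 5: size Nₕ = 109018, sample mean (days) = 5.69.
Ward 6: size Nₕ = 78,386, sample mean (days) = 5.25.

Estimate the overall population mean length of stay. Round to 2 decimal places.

N = 38282 + 44406 + 36864 + 86601 + 109018 + 78386 = 393557.
The stratified mean weights each stratum mean by its population share Nₕ/N.
Σ Nₕx̄ₕ = 38282·3.54 + 44406·13.76 + 36864·4.76 + 86601·5.82 + 109018·5.69 + 78386·5.25 = 135518.28 + 611026.56 + 175472.64 + 504017.82 + 620312.42 + 411526.5 = 2457874.22.
Divide by N: 2457874.22 / 393557 = 6.2453... → 6.25.

6.25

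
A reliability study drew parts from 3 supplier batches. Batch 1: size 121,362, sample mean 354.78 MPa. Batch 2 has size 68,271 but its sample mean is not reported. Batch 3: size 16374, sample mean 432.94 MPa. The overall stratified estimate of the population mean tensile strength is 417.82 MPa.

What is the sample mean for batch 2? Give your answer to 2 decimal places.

N = 121362 + 68271 + 16374 = 206007.
Overall total = μ·N = 417.82·206007 = 86073844.74.
Subtract the known strata: 121362·354.78 + 16374·432.94 = 50145769.92.
Remaining total for batch 2: 86073844.74 − 50145769.92 = 35928074.82.
Divide by its size: 35928074.82 / 68271 = 526.2568... → 526.26.

526.26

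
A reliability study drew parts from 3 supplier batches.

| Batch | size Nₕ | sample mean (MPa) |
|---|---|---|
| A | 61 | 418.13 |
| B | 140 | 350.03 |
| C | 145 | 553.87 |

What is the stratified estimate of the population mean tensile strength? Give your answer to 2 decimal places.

N = 61 + 140 + 145 = 346.
Weight each subgroup mean by Nₕ/N and sum.
Σ Nₕx̄ₕ = 61·418.13 + 140·350.03 + 145·553.87 = 25505.93 + 49004.2 + 80311.15 = 154821.28.
Divide by N: 154821.28 / 346 = 447.4603... → 447.46.

447.46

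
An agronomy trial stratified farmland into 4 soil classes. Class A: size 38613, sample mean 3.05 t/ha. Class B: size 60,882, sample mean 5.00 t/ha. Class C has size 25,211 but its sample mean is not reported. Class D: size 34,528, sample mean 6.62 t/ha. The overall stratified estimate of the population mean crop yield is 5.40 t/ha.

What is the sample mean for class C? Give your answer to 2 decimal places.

Σ Nₕx̄ₕ = N·μ, so 25211·x̄_C = 159234·5.40 − (38613·3.05 + 60882·5.00 + 34528·6.62).
= 859863.6 − 650755.01 = 209108.59.
x̄_C = 209108.59 / 25211 = 8.2943... → 8.29.

8.29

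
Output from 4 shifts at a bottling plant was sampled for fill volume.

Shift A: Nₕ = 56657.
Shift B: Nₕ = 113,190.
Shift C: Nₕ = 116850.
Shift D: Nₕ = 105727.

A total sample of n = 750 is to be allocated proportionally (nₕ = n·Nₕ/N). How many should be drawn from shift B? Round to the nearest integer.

Share of shift B = 113190/392424 = 0.28844.
Allocate 750 × 0.28844 = 216.329... → 216.

216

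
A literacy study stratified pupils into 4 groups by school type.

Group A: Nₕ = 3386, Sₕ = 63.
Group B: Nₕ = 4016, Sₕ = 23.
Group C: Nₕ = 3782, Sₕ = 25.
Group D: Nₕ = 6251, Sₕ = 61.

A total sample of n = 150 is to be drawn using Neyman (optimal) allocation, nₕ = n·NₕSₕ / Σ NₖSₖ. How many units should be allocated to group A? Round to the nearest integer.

A: NₕSₕ = 3386·63 = 213318
B: NₕSₕ = 4016·23 = 92368
C: NₕSₕ = 3782·25 = 94550
D: NₕSₕ = 6251·61 = 381311
Σ NₕSₕ = 781547.
n_A = 150·213318/781547 = 40.941... → 41.

41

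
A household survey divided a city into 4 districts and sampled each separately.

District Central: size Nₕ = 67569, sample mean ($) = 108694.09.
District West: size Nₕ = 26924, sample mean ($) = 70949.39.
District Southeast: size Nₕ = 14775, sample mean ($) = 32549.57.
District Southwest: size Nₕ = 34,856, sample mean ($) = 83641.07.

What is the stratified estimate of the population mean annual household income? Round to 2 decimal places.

N = 67569 + 26924 + 14775 + 34856 = 144124.
Overall mean = Σ (Nₕ/N)·x̄ₕ — weight by population share, not a simple average.
Σ Nₕx̄ₕ = 67569·108694.09 + 26924·70949.39 + 14775·32549.57 + 34856·83641.07 = 7344350967.21 + 1910241376.36 + 480919896.75 + 2915393135.92 = 12650905376.24.
Divide by N: 12650905376.24 / 144124 = 87777.9230... → 87777.92.

87777.92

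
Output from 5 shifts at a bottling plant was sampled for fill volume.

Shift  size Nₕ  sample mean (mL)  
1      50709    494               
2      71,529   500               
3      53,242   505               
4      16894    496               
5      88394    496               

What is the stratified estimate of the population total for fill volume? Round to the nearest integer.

Population total = Σ Nₕ·x̄ₕ (each stratum's size times its mean).
50709·494 + 71529·500 + 53242·505 + 16894·496 + 88394·496 = 25050246 + 35764500 + 26887210 + 8379424 + 43843424 = 139924804.

139924804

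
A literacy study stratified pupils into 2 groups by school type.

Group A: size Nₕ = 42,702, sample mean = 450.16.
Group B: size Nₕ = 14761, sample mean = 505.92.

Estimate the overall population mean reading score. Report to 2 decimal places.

464.48

N = 57463; weights Wₕ = Nₕ/N = (0.7431, 0.2569).
x̄_st = Σ Wₕ·x̄ₕ = 0.7431·450.16 + 0.2569·505.92 ≈ 464.4835...
→ 464.48.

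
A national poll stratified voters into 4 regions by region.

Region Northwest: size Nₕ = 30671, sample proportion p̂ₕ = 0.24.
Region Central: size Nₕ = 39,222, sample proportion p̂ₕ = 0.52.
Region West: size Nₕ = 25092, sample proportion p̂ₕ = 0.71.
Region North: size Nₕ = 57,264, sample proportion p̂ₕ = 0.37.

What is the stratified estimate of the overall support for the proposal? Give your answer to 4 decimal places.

0.4385

Wₕ = Nₕ/N with N = 152249: 0.2015, 0.2576, 0.1648, 0.3761.
p̂_st = 0.2015·0.24 + 0.2576·0.52 + 0.1648·0.71 + 0.3761·0.37 ≈ 0.438489... → 0.4385.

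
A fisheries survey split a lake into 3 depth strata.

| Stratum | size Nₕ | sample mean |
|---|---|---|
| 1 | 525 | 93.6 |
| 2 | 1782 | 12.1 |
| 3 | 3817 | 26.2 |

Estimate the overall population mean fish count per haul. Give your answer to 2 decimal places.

N = 525 + 1782 + 3817 = 6124.
The stratified mean weights each stratum mean by its population share Nₕ/N.
Σ Nₕx̄ₕ = 525·93.6 + 1782·12.1 + 3817·26.2 = 49140 + 21562.2 + 100005.4 = 170707.6.
Divide by N: 170707.6 / 6124 = 27.8752... → 27.88.

27.88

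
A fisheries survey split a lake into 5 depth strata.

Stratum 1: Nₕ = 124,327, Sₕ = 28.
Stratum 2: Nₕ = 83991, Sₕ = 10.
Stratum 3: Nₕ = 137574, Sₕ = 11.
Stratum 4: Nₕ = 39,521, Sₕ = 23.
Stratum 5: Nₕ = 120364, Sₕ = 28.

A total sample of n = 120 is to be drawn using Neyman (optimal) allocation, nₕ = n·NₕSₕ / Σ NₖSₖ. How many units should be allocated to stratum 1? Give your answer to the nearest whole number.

41

Σ NₕSₕ = 124327·28 + 83991·10 + 137574·11 + 39521·23 + 120364·28 = 10113555.
Share for 1: 3481156/10113555 = 0.34421.
n_1 = 120 × 0.34421 = 41.305... → 41.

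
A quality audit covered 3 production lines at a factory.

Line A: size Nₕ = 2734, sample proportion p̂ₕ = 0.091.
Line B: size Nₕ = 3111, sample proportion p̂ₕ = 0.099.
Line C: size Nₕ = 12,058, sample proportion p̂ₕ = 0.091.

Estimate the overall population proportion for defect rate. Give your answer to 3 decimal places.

0.092

N = 2734 + 3111 + 12058 = 17903.
Overall proportion = Σ (Nₕ/N)·p̂ₕ.
Σ Nₕp̂ₕ = 248.794 + 307.989 + 1097.278 = 1654.061.
1654.061 / 17903 = 0.09239... → 0.092.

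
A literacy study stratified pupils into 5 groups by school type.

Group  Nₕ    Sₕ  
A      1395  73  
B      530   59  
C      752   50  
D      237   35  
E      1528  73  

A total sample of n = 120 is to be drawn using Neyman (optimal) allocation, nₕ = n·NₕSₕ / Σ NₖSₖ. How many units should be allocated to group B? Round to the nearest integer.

13

Σ NₕSₕ = 1395·73 + 530·59 + 752·50 + 237·35 + 1528·73 = 290544.
Share for B: 31270/290544 = 0.10763.
n_B = 120 × 0.10763 = 12.915... → 13.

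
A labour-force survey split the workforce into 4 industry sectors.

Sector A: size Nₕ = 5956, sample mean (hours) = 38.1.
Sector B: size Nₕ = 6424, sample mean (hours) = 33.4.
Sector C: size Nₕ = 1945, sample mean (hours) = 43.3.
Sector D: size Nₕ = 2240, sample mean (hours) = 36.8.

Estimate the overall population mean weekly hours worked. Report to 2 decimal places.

N = 5956 + 6424 + 1945 + 2240 = 16565.
Weight each subgroup mean by Nₕ/N and sum.
Σ Nₕx̄ₕ = 5956·38.1 + 6424·33.4 + 1945·43.3 + 2240·36.8 = 226923.6 + 214561.6 + 84218.5 + 82432 = 608135.7.
Divide by N: 608135.7 / 16565 = 36.7121... → 36.71.

36.71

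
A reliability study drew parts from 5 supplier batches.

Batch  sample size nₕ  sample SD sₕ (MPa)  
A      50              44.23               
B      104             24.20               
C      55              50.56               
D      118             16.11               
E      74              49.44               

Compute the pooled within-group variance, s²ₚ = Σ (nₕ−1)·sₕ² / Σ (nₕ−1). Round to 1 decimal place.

1270.3

Degrees of freedom: 49 + 103 + 54 + 117 + 73 = 396.
Σ(nₕ−1)sₕ² = 49·1956.2929 + 103·585.64 + 54·2556.3136 + 117·259.5321 + 73·2444.3136 = 503020.355.
s²ₚ = 503020.355 / 396 = 1270.253... → 1270.3.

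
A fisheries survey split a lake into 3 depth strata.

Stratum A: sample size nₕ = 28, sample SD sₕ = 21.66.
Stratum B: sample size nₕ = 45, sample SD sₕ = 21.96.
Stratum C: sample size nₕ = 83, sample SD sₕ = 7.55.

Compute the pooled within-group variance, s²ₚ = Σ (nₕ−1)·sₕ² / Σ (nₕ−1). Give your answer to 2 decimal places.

252.03

A: (28−1)·21.66² = 27·469.1556 = 12667.2012
B: (45−1)·21.96² = 44·482.2416 = 21218.6304
C: (83−1)·7.55² = 82·57.0025 = 4674.205
Numerator = 38560.0366; denominator = Σ(nₕ−1) = 153.
s²ₚ = 38560.0366/153 = 252.0264... → 252.03.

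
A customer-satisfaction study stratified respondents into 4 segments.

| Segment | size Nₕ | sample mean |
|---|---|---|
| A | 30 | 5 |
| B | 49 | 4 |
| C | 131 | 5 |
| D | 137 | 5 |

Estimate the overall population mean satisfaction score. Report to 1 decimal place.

x̄_st = (Σ Nₕx̄ₕ) / (Σ Nₕ) = (30·5 + 49·4 + 131·5 + 137·5) / 347
= 1686 / 347 = 4.859... → 4.9.

4.9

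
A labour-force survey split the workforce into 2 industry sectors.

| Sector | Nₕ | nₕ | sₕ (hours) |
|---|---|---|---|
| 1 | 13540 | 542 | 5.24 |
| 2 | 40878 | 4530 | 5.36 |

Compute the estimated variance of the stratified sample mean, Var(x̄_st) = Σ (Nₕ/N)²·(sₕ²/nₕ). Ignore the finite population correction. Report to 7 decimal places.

0.0067150

N = 54418; Wₕ = Nₕ/N.
sector 1: (13540/54418)²·5.24²/542 = 0.0031362846
sector 2: (40878/54418)²·5.36²/4530 = 0.0035787017
Sum = 0.0067149863 → 0.0067150.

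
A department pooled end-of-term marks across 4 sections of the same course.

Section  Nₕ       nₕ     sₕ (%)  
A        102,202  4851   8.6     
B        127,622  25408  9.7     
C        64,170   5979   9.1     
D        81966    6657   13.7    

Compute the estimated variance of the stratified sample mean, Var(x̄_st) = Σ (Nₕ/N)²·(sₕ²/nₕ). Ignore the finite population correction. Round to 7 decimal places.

0.0032970

N = 375960. Term for each stratum: Wₕ²sₕ²/nₕ.
Var(x̄_st) = 0.0011266814 + 0.0004267178 + 0.0004034921 + 0.0013401295 = 0.0032970209 → 0.0032970.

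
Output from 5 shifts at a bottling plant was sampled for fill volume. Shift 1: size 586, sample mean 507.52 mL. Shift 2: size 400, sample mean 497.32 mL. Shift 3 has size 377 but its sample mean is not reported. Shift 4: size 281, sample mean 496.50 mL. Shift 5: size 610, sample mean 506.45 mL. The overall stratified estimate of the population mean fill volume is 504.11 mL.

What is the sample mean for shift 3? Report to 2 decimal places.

N = 586 + 400 + 377 + 281 + 610 = 2254.
Overall total = μ·N = 504.11·2254 = 1136263.94.
Subtract the known strata: 586·507.52 + 400·497.32 + 281·496.50 + 610·506.45 = 944785.72.
Remaining total for shift 3: 1136263.94 − 944785.72 = 191478.22.
Divide by its size: 191478.22 / 377 = 507.8998... → 507.90.

507.90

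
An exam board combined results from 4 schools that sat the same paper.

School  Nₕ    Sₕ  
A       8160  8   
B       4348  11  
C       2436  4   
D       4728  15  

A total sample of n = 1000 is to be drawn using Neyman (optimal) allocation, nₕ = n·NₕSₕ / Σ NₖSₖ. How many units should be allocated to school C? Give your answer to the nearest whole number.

50

A: NₕSₕ = 8160·8 = 65280
B: NₕSₕ = 4348·11 = 47828
C: NₕSₕ = 2436·4 = 9744
D: NₕSₕ = 4728·15 = 70920
Σ NₕSₕ = 193772.
n_C = 1000·9744/193772 = 50.286... → 50.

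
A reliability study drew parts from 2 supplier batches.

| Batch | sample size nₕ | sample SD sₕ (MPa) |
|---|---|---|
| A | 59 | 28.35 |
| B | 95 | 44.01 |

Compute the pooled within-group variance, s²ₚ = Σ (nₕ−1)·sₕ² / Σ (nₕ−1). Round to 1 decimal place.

1504.5

Degrees of freedom: 58 + 94 = 152.
Σ(nₕ−1)sₕ² = 58·803.7225 + 94·1936.8801 = 228682.6344.
s²ₚ = 228682.6344 / 152 = 1504.491... → 1504.5.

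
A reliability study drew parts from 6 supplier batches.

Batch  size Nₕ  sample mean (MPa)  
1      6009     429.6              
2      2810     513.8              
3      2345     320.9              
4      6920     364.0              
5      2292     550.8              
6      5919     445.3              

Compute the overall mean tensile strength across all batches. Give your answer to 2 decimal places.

425.74

x̄_st = (Σ Nₕx̄ₕ) / (Σ Nₕ) = (6009·429.6 + 2810·513.8 + 2345·320.9 + 6920·364.0 + 2292·550.8 + 5919·445.3) / 26295
= 11194799.2 / 26295 = 425.7387... → 425.74.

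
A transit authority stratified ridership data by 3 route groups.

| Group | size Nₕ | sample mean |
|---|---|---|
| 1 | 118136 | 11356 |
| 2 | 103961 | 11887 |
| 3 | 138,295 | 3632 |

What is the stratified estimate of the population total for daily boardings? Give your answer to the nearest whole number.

Population total = Σ Nₕ·x̄ₕ (each stratum's size times its mean).
118136·11356 + 103961·11887 + 138295·3632 = 1341552416 + 1235784407 + 502287440 = 3079624263.

3079624263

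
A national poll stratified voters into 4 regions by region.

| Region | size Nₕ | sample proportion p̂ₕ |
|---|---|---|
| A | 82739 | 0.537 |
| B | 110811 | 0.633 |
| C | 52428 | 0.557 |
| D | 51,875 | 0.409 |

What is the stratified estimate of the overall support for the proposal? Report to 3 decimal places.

0.554

Wₕ = Nₕ/N with N = 297853: 0.2778, 0.3720, 0.1760, 0.1742.
p̂_st = 0.2778·0.537 + 0.3720·0.633 + 0.1760·0.557 + 0.1742·0.409 ≈ 0.55394... → 0.554.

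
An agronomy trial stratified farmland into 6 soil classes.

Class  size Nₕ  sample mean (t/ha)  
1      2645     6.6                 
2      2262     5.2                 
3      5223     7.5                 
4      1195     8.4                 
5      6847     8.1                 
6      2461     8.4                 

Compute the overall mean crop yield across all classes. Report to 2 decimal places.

7.49

N = 20633; weights Wₕ = Nₕ/N = (0.1282, 0.1096, 0.2531, 0.0579, 0.3318, 0.1193).
x̄_st = Σ Wₕ·x̄ₕ = 0.1282·6.6 + 0.1096·5.2 + 0.2531·7.5 + 0.0579·8.4 + 0.3318·8.1 + 0.1193·8.4 ≈ 7.4911...
→ 7.49.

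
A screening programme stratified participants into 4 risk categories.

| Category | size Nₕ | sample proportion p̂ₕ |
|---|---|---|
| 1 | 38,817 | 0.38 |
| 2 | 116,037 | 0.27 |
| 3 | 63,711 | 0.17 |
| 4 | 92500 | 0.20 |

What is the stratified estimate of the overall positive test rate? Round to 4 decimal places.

0.2424

Wₕ = Nₕ/N with N = 311065: 0.1248, 0.3730, 0.2048, 0.2974.
p̂_st = 0.1248·0.38 + 0.3730·0.27 + 0.2048·0.17 + 0.2974·0.20 ≈ 0.242429... → 0.2424.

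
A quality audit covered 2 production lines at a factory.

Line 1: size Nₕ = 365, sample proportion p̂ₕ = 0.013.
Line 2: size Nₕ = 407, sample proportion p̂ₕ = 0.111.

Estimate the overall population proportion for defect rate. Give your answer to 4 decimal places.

Wₕ = Nₕ/N with N = 772: 0.4728, 0.5272.
p̂_st = 0.4728·0.013 + 0.5272·0.111 ≈ 0.064666... → 0.0647.

0.0647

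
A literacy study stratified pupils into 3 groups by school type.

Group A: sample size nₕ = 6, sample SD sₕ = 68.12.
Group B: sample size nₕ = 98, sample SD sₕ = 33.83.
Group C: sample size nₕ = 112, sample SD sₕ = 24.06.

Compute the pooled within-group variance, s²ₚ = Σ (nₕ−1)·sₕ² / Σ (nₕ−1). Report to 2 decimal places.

931.79

Degrees of freedom: 5 + 97 + 111 = 213.
Σ(nₕ−1)sₕ² = 5·4640.3344 + 97·1144.4689 + 111·578.8836 = 198471.2349.
s²ₚ = 198471.2349 / 213 = 931.7898... → 931.79.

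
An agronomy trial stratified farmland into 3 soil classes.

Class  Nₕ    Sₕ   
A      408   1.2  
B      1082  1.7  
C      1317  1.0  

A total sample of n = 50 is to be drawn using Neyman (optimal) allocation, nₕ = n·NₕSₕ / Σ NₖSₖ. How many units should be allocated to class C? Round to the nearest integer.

18

Σ NₕSₕ = 408·1.2 + 1082·1.7 + 1317·1.0 = 3646.
Share for C: 1317/3646 = 0.36122.
n_C = 50 × 0.36122 = 18.061... → 18.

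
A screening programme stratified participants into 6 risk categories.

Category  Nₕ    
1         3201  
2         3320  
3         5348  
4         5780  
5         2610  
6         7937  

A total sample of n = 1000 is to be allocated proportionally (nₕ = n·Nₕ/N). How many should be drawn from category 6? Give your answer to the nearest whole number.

281

N = 3201 + 3320 + 5348 + 5780 + 2610 + 7937 = 28196.
n_6 = 1000·7937/28196 = 281.494... → 281.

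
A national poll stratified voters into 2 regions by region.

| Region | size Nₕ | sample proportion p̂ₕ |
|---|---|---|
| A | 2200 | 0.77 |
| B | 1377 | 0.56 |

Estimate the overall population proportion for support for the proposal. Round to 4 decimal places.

0.6892

N = 2200 + 1377 = 3577.
Overall proportion = Σ (Nₕ/N)·p̂ₕ.
Σ Nₕp̂ₕ = 1694 + 771.12 = 2465.12.
2465.12 / 3577 = 0.689159... → 0.6892.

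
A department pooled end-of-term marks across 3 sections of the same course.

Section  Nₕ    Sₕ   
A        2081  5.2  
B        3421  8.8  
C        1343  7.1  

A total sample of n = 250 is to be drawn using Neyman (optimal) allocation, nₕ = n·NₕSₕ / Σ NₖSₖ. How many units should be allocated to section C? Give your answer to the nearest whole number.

Σ NₕSₕ = 2081·5.2 + 3421·8.8 + 1343·7.1 = 50461.3.
Share for C: 9535.3/50461.3 = 0.18896.
n_C = 250 × 0.18896 = 47.241... → 47.

47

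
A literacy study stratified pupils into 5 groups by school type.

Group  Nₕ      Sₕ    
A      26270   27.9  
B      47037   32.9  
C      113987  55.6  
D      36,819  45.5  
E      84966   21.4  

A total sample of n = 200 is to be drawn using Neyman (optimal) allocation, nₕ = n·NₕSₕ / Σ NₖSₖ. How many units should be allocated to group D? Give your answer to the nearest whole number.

28

Σ NₕSₕ = 26270·27.9 + 47037·32.9 + 113987·55.6 + 36819·45.5 + 84966·21.4 = 12111664.4.
Share for D: 1675264.5/12111664.4 = 0.13832.
n_D = 200 × 0.13832 = 27.664... → 28.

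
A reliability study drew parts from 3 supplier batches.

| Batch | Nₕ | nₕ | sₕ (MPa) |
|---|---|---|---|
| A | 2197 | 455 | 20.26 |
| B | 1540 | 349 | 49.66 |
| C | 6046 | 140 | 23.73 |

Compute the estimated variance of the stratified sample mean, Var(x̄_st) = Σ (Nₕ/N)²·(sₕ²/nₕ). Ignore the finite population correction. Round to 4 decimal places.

1.7568

N = 9783; Wₕ = Nₕ/N.
batch A: (2197/9783)²·20.26²/455 = 0.0454971
batch B: (1540/9783)²·49.66²/349 = 0.1750997
batch C: (6046/9783)²·23.73²/140 = 1.5362419
Sum = 1.7568387 → 1.7568.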